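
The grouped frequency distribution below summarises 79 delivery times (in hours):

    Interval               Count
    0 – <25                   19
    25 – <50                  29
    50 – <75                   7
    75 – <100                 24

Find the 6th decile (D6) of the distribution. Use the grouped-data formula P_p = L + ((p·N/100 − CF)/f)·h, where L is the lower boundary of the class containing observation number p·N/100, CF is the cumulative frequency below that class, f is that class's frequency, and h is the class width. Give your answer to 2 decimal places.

49.48

N = 79; target position k = 60/100 · 79 = 47.4.
Cumulative frequencies: 19, 48, 55, 79.
Observation 47.4 falls in the class 25 – <50.
L = 25, CF = 19, f = 29, h = 25.
P60 = 25 + ((47.4 − 19)/29)·25 = 25 + 24.4828 = 49.4828.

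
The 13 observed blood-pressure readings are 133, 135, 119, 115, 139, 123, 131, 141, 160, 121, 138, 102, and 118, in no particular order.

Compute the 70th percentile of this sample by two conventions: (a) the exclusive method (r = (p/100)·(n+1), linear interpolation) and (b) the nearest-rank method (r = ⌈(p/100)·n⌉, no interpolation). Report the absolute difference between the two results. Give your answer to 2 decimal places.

Sorted: 102, 115, 118, 119, 121, 123, 131, 133, 135, 138, 139, 141, 160.
n = 13.
(a) r = 9.8; between ranks 9 (135) and 10 (138): 137.4.
(b) the nearest-rank method: rank 10 → 138.
|137.4 − 138| = 0.6.

0.60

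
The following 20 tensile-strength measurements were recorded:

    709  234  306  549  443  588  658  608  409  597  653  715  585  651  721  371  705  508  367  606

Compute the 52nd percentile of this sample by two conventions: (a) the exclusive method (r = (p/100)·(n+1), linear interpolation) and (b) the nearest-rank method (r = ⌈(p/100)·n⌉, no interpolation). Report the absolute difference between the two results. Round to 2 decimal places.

Sorted: 234, 306, 367, 371, 409, 443, 508, 549, 585, 588, 597, 606, 608, 651, 653, 658, 705, 709, 715, 721.
n = 20.
(a) r = 10.92; between ranks 10 (588) and 11 (597): 596.28.
(b) the nearest-rank method: rank 11 → 597.
|596.28 − 597| = 0.72.

0.72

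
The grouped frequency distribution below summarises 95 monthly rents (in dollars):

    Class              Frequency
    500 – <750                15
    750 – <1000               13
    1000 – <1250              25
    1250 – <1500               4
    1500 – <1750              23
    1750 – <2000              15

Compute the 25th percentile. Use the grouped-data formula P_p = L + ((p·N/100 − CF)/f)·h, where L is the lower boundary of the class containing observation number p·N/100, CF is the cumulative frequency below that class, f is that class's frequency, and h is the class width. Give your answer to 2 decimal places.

918.27

N = 95; target position k = 25/100 · 95 = 23.75.
Cumulative frequencies: 15, 28, 53, 57, 80, 95.
Observation 23.75 falls in the class 750 – <1000.
L = 750, CF = 15, f = 13, h = 250.
P25 = 750 + ((23.75 − 15)/13)·250 = 750 + 168.269 = 918.269.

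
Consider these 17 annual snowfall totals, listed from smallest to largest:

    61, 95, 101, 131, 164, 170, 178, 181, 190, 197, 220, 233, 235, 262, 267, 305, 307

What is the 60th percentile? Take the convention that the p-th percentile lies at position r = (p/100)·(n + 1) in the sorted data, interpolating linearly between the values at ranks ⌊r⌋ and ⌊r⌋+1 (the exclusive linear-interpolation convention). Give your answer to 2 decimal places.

215.40

n = 17.
r = (60/100)·(17 + 1) = 10.8.
Rank 10 is 197 and rank 11 is 220.
Interpolate: 197 + 0.8·(220 − 197) = 197 + 0.8·23 = 215.4.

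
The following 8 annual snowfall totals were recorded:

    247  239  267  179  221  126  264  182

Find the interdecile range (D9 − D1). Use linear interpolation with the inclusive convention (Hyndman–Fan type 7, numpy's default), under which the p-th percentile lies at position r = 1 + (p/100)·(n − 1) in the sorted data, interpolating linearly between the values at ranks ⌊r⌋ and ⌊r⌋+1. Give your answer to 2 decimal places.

101.80

Sorted: 126, 179, 182, 221, 239, 247, 264, 267.
n = 8.
P10: r = 1.7; ranks 1–2 are 126, 179; interpolating gives 163.1.
P90: r = 7.3; ranks 7–8 are 264, 267; interpolating gives 264.9.
Difference: 264.9 − 163.1 = 101.8.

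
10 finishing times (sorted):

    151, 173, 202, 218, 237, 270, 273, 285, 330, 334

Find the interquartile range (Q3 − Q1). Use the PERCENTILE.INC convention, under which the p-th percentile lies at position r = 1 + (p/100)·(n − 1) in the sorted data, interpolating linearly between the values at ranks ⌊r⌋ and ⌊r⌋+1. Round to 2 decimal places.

76.00

n = 10.
P25: r = 3.25; ranks 3–4 are 202, 218; interpolating gives 206.
P75: r = 7.75; ranks 7–8 are 273, 285; interpolating gives 282.
Difference: 282 − 206 = 76.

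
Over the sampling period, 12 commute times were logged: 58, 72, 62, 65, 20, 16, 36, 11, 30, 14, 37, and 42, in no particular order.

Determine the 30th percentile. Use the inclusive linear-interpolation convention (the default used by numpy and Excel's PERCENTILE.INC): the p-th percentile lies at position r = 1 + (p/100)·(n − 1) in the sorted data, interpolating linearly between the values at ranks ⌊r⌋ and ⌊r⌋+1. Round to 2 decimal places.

Sorted: 11, 14, 16, 20, 30, 36, 37, 42, 58, 62, 65, 72.
n = 12.
r = 1 + (30/100)·(12 − 1) = 1 + 3.3 = 4.3.
Rank 4 is 20 and rank 5 is 30.
Interpolate: 20 + 0.3·(30 − 20) = 20 + 0.3·10 = 23.

23.00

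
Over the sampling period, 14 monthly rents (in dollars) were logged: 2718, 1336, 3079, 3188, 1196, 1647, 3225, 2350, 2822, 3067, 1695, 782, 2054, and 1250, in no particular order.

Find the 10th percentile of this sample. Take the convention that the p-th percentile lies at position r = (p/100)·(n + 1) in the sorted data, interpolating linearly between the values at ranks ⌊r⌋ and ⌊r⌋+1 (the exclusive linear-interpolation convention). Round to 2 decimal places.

989.00

Sorted: 782, 1196, 1250, 1336, 1647, 1695, 2054, 2350, 2718, 2822, 3067, 3079, 3188, 3225.
n = 14.
r = (10/100)·(14 + 1) = 1.5.
Rank 1 is 782 and rank 2 is 1196.
Interpolate: 782 + 0.5·(1196 − 782) = 782 + 0.5·414 = 989.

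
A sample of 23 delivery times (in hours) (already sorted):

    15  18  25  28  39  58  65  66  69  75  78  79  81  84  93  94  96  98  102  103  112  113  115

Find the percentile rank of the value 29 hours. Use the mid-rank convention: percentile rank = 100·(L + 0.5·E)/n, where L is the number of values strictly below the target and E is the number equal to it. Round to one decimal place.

17.4

Count below 29: L = 4; count equal: E = 0; n = 23.
Percentile rank = 100·(4 + 0.5·0)/23 = 100·4/23 = 17.39.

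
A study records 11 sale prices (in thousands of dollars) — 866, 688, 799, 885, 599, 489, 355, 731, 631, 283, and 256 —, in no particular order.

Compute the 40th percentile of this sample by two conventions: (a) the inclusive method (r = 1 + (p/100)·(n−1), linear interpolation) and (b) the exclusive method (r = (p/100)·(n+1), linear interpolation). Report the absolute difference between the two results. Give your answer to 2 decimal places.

22.00

Sorted: 256, 283, 355, 489, 599, 631, 688, 731, 799, 866, 885.
n = 11.
(a) r = 5 → value at rank 5 = 599.
(b) r = 4.8; between ranks 4 (489) and 5 (599): 577.
|599 − 577| = 22.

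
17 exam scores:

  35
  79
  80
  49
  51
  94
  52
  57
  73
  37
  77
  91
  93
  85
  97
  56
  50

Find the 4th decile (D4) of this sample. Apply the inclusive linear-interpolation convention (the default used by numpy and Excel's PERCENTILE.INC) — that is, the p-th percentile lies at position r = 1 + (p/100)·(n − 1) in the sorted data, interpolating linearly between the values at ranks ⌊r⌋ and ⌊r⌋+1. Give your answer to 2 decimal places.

Sorted: 35, 37, 49, 50, 51, 52, 56, 57, 73, 77, 79, 80, 85, 91, 93, 94, 97.
n = 17.
r = 1 + (40/100)·(17 − 1) = 1 + 6.4 = 7.4.
Rank 7 is 56 and rank 8 is 57.
Interpolate: 56 + 0.4·(57 − 56) = 56 + 0.4·1 = 56.4.

56.40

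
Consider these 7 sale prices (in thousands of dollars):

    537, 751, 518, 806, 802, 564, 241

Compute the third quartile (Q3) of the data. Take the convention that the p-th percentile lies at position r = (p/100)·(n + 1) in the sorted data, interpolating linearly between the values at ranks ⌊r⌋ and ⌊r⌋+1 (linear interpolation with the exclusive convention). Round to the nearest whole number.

802

Sorted: 241, 518, 537, 564, 751, 802, 806.
n = 7.
r = (75/100)·(7 + 1) = 6.
r is an integer, so P75 is the value at rank 6: 802.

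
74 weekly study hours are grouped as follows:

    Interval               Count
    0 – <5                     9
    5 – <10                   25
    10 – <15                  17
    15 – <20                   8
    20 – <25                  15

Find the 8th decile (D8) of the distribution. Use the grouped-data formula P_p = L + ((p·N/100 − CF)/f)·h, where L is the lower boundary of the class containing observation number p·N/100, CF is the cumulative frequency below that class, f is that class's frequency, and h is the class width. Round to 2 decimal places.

N = 74; target position k = 80/100 · 74 = 59.2.
Cumulative frequencies: 9, 34, 51, 59, 74.
Observation 59.2 falls in the class 20 – <25.
L = 20, CF = 59, f = 15, h = 5.
P80 = 20 + ((59.2 − 59)/15)·5 = 20 + 0.0666667 = 20.0667.

20.07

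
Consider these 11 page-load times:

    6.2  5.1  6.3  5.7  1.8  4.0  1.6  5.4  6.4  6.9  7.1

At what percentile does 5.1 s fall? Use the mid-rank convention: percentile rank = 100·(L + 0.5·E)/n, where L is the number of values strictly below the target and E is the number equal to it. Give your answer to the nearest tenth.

Sorted: 1.6, 1.8, 4.0, 5.1, 5.4, 5.7, 6.2, 6.3, 6.4, 6.9, 7.1.
Count below 5.1: L = 3; count equal: E = 1; n = 11.
Percentile rank = 100·(3 + 0.5·1)/11 = 100·3.5/11 = 31.82.

31.8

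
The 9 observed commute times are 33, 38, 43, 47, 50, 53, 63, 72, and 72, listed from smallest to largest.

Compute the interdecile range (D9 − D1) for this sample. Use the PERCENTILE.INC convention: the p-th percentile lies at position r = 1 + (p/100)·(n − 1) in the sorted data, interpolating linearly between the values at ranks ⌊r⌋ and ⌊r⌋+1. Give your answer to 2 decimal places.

n = 9.
P10: r = 1.8; ranks 1–2 are 33, 38; interpolating gives 37.
P90: r = 8.2; ranks 8–9 are 72, 72; interpolating gives 72.
Difference: 72 − 37 = 35.

35.00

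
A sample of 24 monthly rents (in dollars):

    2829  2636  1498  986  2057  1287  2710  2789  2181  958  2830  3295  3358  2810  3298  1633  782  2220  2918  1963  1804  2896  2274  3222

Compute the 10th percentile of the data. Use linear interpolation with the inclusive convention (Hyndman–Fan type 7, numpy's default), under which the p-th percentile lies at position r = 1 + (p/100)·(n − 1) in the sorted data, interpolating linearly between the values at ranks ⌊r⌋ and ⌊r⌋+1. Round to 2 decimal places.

Sorted: 782, 958, 986, 1287, 1498, 1633, 1804, 1963, 2057, 2181, 2220, 2274, 2636, 2710, 2789, 2810, 2829, 2830, 2896, 2918, 3222, 3295, 3298, 3358.
n = 24.
r = 1 + (10/100)·(24 − 1) = 1 + 2.3 = 3.3.
Rank 3 is 986 and rank 4 is 1287.
Interpolate: 986 + 0.3·(1287 − 986) = 986 + 0.3·301 = 1076.3.

1076.30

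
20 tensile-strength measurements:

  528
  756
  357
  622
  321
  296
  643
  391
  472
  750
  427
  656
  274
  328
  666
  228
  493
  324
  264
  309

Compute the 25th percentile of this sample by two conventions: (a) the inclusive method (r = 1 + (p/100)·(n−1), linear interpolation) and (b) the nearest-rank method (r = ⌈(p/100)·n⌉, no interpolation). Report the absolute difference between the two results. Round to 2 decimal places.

9.00

Sorted: 228, 264, 274, 296, 309, 321, 324, 328, 357, 391, 427, 472, 493, 528, 622, 643, 656, 666, 750, 756.
n = 20.
(a) r = 5.75; between ranks 5 (309) and 6 (321): 318.
(b) the nearest-rank method: rank 5 → 309.
|318 − 309| = 9.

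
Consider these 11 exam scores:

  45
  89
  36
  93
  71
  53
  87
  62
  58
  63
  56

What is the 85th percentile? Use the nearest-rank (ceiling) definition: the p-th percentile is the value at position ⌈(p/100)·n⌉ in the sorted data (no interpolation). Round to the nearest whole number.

Sorted: 36, 45, 53, 56, 58, 62, 63, 71, 87, 89, 93.
n = 11.
Position = ⌈85/100 · 11⌉ = ⌈9.35⌉ = 10.
The value at rank 10 is 89.

89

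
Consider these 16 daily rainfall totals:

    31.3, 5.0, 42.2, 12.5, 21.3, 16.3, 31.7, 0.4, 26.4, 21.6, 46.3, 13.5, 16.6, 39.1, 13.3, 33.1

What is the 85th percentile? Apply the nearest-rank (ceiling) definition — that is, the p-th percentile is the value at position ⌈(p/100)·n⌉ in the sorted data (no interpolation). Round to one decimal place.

39.1

Sorted: 0.4, 5.0, 12.5, 13.3, 13.5, 16.3, 16.6, 21.3, 21.6, 26.4, 31.3, 31.7, 33.1, 39.1, 42.2, 46.3.
n = 16.
Position = ⌈85/100 · 16⌉ = ⌈13.6⌉ = 14.
The value at rank 14 is 39.1.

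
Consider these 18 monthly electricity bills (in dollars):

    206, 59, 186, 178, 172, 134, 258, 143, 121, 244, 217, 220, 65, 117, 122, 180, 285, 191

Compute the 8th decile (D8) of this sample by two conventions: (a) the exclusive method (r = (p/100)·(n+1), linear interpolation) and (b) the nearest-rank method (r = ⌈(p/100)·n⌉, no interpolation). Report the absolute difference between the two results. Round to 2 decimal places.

Sorted: 59, 65, 117, 121, 122, 134, 143, 172, 178, 180, 186, 191, 206, 217, 220, 244, 258, 285.
n = 18.
(a) r = 15.2; between ranks 15 (220) and 16 (244): 224.8.
(b) the nearest-rank method: rank 15 → 220.
|224.8 − 220| = 4.8.

4.80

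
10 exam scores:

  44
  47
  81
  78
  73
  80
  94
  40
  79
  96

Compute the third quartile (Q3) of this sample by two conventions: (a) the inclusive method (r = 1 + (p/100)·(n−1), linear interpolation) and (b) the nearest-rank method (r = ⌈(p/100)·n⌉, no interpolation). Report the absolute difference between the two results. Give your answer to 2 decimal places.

Sorted: 40, 44, 47, 73, 78, 79, 80, 81, 94, 96.
n = 10.
(a) r = 7.75; between ranks 7 (80) and 8 (81): 80.75.
(b) the nearest-rank method: rank 8 → 81.
|80.75 − 81| = 0.25.

0.25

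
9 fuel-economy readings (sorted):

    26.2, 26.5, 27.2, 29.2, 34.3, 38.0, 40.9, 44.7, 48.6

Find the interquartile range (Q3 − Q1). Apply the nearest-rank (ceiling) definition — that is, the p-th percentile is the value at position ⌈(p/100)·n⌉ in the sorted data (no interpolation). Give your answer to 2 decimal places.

n = 9.
P25: rank ⌈25/100·9⌉ = 3 → 27.2.
P75: rank ⌈75/100·9⌉ = 7 → 40.9.
Difference: 40.9 − 27.2 = 13.7.

13.70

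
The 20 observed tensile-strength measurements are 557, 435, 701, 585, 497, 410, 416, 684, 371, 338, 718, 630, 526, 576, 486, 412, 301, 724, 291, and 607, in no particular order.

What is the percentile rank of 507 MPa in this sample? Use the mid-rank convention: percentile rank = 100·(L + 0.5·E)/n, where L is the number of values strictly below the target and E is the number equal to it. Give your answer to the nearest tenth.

Sorted: 291, 301, 338, 371, 410, 412, 416, 435, 486, 497, 526, 557, 576, 585, 607, 630, 684, 701, 718, 724.
Count below 507: L = 10; count equal: E = 0; n = 20.
Percentile rank = 100·(10 + 0.5·0)/20 = 100·10/20 = 50.

50.0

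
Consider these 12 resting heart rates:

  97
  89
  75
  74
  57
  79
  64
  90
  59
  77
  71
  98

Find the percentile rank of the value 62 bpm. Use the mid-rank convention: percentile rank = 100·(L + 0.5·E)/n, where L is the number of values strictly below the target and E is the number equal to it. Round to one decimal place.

16.7

Sorted: 57, 59, 64, 71, 74, 75, 77, 79, 89, 90, 97, 98.
Count below 62: L = 2; count equal: E = 0; n = 12.
Percentile rank = 100·(2 + 0.5·0)/12 = 100·2/12 = 16.67.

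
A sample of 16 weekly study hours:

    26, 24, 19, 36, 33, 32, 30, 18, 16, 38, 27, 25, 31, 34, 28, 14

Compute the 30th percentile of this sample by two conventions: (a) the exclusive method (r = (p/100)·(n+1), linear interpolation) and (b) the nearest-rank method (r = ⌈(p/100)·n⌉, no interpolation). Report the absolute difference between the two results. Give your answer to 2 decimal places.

0.10

Sorted: 14, 16, 18, 19, 24, 25, 26, 27, 28, 30, 31, 32, 33, 34, 36, 38.
n = 16.
(a) r = 5.1; between ranks 5 (24) and 6 (25): 24.1.
(b) the nearest-rank method: rank 5 → 24.
|24.1 − 24| = 0.1.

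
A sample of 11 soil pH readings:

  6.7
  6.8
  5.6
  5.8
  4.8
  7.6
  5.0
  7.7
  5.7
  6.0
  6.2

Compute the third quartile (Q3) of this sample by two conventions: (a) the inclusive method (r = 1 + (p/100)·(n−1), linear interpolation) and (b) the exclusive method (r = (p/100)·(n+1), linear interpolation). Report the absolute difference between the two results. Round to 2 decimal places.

Sorted: 4.8, 5.0, 5.6, 5.7, 5.8, 6.0, 6.2, 6.7, 6.8, 7.6, 7.7.
n = 11.
(a) r = 8.5; between ranks 8 (6.7) and 9 (6.8): 6.75.
(b) r = 9 → value at rank 9 = 6.8.
|6.75 − 6.8| = 0.05.

0.05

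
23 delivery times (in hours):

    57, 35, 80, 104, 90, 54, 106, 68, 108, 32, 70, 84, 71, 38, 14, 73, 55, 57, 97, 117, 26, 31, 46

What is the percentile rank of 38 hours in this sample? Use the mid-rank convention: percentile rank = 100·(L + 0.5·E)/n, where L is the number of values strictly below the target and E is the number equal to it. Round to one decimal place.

Sorted: 14, 26, 31, 32, 35, 38, 46, 54, 55, 57, 57, 68, 70, 71, 73, 80, 84, 90, 97, 104, 106, 108, 117.
Count below 38: L = 5; count equal: E = 1; n = 23.
Percentile rank = 100·(5 + 0.5·1)/23 = 100·5.5/23 = 23.91.

23.9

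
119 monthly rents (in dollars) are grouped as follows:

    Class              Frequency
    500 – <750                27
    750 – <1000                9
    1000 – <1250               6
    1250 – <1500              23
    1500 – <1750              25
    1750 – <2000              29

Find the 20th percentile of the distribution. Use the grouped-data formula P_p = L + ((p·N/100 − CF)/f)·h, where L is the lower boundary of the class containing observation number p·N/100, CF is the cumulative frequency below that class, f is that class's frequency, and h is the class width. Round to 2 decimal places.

N = 119; target position k = 20/100 · 119 = 23.8.
Cumulative frequencies: 27, 36, 42, 65, 90, 119.
Observation 23.8 falls in the class 500 – <750.
L = 500, CF = 0, f = 27, h = 250.
P20 = 500 + ((23.8 − 0)/27)·250 = 500 + 220.37 = 720.37.

720.37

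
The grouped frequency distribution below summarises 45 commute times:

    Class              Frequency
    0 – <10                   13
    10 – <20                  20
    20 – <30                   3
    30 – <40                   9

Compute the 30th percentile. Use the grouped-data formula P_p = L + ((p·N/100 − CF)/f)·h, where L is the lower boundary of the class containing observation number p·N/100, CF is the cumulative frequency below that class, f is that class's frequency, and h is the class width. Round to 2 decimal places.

N = 45; target position k = 30/100 · 45 = 13.5.
Cumulative frequencies: 13, 33, 36, 45.
Observation 13.5 falls in the class 10 – <20.
L = 10, CF = 13, f = 20, h = 10.
P30 = 10 + ((13.5 − 13)/20)·10 = 10 + 0.25 = 10.25.

10.25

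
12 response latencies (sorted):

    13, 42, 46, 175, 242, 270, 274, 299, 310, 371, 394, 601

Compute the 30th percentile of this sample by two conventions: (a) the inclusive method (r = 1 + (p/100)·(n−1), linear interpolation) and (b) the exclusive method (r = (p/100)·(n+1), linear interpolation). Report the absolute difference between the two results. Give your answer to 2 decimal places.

33.00

n = 12.
(a) r = 4.3; between ranks 4 (175) and 5 (242): 195.1.
(b) r = 3.9; between ranks 3 (46) and 4 (175): 162.1.
|195.1 − 162.1| = 33.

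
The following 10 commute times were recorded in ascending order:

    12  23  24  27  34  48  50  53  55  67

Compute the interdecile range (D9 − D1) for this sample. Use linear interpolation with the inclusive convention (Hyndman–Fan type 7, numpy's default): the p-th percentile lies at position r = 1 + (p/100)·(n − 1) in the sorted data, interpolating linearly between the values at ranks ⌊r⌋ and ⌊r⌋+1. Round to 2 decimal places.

n = 10.
P10: r = 1.9; ranks 1–2 are 12, 23; interpolating gives 21.9.
P90: r = 9.1; ranks 9–10 are 55, 67; interpolating gives 56.2.
Difference: 56.2 − 21.9 = 34.3.

34.30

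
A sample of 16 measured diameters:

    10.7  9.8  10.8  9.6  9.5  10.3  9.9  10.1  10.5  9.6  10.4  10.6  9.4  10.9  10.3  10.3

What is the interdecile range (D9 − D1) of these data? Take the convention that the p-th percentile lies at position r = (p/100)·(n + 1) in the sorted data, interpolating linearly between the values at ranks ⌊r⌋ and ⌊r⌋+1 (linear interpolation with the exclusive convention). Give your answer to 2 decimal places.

Sorted: 9.4, 9.5, 9.6, 9.6, 9.8, 9.9, 10.1, 10.3, 10.3, 10.3, 10.4, 10.5, 10.6, 10.7, 10.8, 10.9.
n = 16.
P10: r = 1.7; ranks 1–2 are 9.4, 9.5; interpolating gives 9.47.
P90: r = 15.3; ranks 15–16 are 10.8, 10.9; interpolating gives 10.83.
Difference: 10.83 − 9.47 = 1.36.

1.36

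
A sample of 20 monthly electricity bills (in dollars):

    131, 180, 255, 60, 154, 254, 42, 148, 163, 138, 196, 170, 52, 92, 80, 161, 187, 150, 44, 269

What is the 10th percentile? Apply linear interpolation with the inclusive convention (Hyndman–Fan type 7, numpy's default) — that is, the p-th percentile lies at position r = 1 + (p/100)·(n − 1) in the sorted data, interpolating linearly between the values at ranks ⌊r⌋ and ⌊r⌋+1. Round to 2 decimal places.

Sorted: 42, 44, 52, 60, 80, 92, 131, 138, 148, 150, 154, 161, 163, 170, 180, 187, 196, 254, 255, 269.
n = 20.
r = 1 + (10/100)·(20 − 1) = 1 + 1.9 = 2.9.
Rank 2 is 44 and rank 3 is 52.
Interpolate: 44 + 0.9·(52 − 44) = 44 + 0.9·8 = 51.2.

51.20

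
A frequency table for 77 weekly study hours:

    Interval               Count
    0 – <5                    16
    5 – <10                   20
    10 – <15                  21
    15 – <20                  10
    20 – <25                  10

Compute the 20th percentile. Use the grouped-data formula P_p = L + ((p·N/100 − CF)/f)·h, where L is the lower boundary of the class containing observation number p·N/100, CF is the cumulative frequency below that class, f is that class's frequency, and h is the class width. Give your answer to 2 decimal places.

4.81

N = 77; target position k = 20/100 · 77 = 15.4.
Cumulative frequencies: 16, 36, 57, 67, 77.
Observation 15.4 falls in the class 0 – <5.
L = 0, CF = 0, f = 16, h = 5.
P20 = 0 + ((15.4 − 0)/16)·5 = 0 + 4.8125 = 4.8125.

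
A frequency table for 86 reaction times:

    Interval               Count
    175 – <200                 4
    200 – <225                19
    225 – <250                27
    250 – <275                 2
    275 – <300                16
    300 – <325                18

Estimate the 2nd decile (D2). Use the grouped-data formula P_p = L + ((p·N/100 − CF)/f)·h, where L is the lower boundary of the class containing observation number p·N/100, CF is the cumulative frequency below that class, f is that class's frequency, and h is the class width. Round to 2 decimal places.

217.37

N = 86; target position k = 20/100 · 86 = 17.2.
Cumulative frequencies: 4, 23, 50, 52, 68, 86.
Observation 17.2 falls in the class 200 – <225.
L = 200, CF = 4, f = 19, h = 25.
P20 = 200 + ((17.2 − 4)/19)·25 = 200 + 17.3684 = 217.368.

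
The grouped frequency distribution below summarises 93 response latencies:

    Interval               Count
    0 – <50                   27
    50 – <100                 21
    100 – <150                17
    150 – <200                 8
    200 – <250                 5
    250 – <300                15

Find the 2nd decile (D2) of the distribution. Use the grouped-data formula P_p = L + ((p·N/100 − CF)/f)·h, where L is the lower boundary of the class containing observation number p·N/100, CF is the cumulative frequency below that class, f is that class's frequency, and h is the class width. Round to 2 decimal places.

N = 93; target position k = 20/100 · 93 = 18.6.
Cumulative frequencies: 27, 48, 65, 73, 78, 93.
Observation 18.6 falls in the class 0 – <50.
L = 0, CF = 0, f = 27, h = 50.
P20 = 0 + ((18.6 − 0)/27)·50 = 0 + 34.4444 = 34.4444.

34.44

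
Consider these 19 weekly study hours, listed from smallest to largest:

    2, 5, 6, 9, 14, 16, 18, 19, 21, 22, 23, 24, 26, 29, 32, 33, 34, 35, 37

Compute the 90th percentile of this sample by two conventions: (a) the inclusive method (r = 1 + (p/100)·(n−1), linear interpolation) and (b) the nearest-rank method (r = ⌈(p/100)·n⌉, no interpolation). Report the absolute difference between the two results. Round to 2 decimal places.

n = 19.
(a) r = 17.2; between ranks 17 (34) and 18 (35): 34.2.
(b) the nearest-rank method: rank 18 → 35.
|34.2 − 35| = 0.8.

0.80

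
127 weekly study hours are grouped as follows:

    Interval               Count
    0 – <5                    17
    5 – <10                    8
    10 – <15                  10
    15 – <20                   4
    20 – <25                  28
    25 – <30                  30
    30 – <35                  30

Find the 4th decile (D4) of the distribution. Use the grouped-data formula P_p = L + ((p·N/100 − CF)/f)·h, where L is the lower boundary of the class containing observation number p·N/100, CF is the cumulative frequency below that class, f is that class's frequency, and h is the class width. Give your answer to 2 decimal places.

N = 127; target position k = 40/100 · 127 = 50.8.
Cumulative frequencies: 17, 25, 35, 39, 67, 97, 127.
Observation 50.8 falls in the class 20 – <25.
L = 20, CF = 39, f = 28, h = 5.
P40 = 20 + ((50.8 − 39)/28)·5 = 20 + 2.10714 = 22.1071.

22.11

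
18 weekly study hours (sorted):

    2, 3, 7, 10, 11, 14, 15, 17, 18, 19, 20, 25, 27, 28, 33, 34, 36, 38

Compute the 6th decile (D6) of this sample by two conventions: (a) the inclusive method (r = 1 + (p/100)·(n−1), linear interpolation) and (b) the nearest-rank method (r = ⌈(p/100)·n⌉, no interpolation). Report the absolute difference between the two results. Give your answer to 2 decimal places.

1.00

n = 18.
(a) r = 11.2; between ranks 11 (20) and 12 (25): 21.
(b) the nearest-rank method: rank 11 → 20.
|21 − 20| = 1.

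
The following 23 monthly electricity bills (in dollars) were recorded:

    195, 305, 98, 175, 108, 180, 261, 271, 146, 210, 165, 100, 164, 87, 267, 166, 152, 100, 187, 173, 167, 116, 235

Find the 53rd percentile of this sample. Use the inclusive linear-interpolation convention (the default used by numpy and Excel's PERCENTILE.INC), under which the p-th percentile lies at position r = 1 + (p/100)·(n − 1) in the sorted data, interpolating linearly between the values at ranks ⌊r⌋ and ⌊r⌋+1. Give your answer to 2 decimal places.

Sorted: 87, 98, 100, 100, 108, 116, 146, 152, 164, 165, 166, 167, 173, 175, 180, 187, 195, 210, 235, 261, 267, 271, 305.
n = 23.
r = 1 + (53/100)·(23 − 1) = 1 + 11.66 = 12.66.
Rank 12 is 167 and rank 13 is 173.
Interpolate: 167 + 0.66·(173 − 167) = 167 + 0.66·6 = 170.96.

170.96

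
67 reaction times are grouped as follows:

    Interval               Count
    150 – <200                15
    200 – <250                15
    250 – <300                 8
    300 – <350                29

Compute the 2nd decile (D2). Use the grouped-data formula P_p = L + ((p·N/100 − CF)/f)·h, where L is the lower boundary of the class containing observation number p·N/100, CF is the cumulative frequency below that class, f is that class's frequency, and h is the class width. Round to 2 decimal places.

N = 67; target position k = 20/100 · 67 = 13.4.
Cumulative frequencies: 15, 30, 38, 67.
Observation 13.4 falls in the class 150 – <200.
L = 150, CF = 0, f = 15, h = 50.
P20 = 150 + ((13.4 − 0)/15)·50 = 150 + 44.6667 = 194.667.

194.67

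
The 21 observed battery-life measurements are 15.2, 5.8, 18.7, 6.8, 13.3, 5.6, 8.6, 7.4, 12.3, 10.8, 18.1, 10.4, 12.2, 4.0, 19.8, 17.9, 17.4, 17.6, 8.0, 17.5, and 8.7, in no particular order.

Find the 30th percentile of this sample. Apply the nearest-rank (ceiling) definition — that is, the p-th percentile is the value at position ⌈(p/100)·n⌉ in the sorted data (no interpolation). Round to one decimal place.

Sorted: 4.0, 5.6, 5.8, 6.8, 7.4, 8.0, 8.6, 8.7, 10.4, 10.8, 12.2, 12.3, 13.3, 15.2, 17.4, 17.5, 17.6, 17.9, 18.1, 18.7, 19.8.
n = 21.
Position = ⌈30/100 · 21⌉ = ⌈6.3⌉ = 7.
The value at rank 7 is 8.6.

8.6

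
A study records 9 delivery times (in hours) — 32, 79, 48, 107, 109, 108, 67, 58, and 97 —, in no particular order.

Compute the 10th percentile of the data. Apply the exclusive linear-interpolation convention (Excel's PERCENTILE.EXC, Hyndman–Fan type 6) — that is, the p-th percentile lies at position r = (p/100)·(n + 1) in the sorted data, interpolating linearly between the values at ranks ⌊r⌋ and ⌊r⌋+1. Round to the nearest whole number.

Sorted: 32, 48, 58, 67, 79, 97, 107, 108, 109.
n = 9.
r = (10/100)·(9 + 1) = 1.
r is an integer, so P10 is the value at rank 1: 32.

32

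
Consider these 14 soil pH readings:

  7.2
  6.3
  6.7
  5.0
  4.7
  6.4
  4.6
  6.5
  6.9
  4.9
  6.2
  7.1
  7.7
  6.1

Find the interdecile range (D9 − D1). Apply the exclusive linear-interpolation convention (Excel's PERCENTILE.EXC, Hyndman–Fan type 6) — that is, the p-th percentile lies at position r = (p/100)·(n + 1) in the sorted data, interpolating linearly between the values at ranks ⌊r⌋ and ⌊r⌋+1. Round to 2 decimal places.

2.80

Sorted: 4.6, 4.7, 4.9, 5.0, 6.1, 6.2, 6.3, 6.4, 6.5, 6.7, 6.9, 7.1, 7.2, 7.7.
n = 14.
P10: r = 1.5; ranks 1–2 are 4.6, 4.7; interpolating gives 4.65.
P90: r = 13.5; ranks 13–14 are 7.2, 7.7; interpolating gives 7.45.
Difference: 7.45 − 4.65 = 2.8.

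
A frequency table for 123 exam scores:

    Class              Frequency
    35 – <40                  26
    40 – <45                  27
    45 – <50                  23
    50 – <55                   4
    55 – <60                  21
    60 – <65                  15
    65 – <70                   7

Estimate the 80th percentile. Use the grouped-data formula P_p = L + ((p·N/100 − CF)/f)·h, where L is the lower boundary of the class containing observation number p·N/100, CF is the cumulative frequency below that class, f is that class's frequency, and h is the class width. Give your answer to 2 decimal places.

N = 123; target position k = 80/100 · 123 = 98.4.
Cumulative frequencies: 26, 53, 76, 80, 101, 116, 123.
Observation 98.4 falls in the class 55 – <60.
L = 55, CF = 80, f = 21, h = 5.
P80 = 55 + ((98.4 − 80)/21)·5 = 55 + 4.38095 = 59.381.

59.38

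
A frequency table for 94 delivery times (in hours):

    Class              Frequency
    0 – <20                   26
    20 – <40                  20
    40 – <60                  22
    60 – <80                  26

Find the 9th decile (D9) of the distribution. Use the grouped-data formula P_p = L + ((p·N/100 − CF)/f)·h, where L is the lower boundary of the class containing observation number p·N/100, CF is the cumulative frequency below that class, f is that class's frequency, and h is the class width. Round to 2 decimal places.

N = 94; target position k = 90/100 · 94 = 84.6.
Cumulative frequencies: 26, 46, 68, 94.
Observation 84.6 falls in the class 60 – <80.
L = 60, CF = 68, f = 26, h = 20.
P90 = 60 + ((84.6 − 68)/26)·20 = 60 + 12.7692 = 72.7692.

72.77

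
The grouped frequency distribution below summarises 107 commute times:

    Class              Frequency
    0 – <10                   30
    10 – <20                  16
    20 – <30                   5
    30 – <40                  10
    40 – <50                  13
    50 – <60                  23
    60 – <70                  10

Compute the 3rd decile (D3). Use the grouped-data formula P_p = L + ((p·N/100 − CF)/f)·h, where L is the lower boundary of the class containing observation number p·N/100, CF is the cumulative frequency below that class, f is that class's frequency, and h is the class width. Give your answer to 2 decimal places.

N = 107; target position k = 30/100 · 107 = 32.1.
Cumulative frequencies: 30, 46, 51, 61, 74, 97, 107.
Observation 32.1 falls in the class 10 – <20.
L = 10, CF = 30, f = 16, h = 10.
P30 = 10 + ((32.1 − 30)/16)·10 = 10 + 1.3125 = 11.3125.

11.31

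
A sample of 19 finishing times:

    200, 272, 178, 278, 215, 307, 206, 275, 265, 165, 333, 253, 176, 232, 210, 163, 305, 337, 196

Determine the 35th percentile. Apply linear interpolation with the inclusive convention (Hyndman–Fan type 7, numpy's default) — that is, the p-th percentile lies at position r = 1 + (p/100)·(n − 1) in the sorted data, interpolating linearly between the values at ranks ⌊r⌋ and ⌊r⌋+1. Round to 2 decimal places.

207.20

Sorted: 163, 165, 176, 178, 196, 200, 206, 210, 215, 232, 253, 265, 272, 275, 278, 305, 307, 333, 337.
n = 19.
r = 1 + (35/100)·(19 − 1) = 1 + 6.3 = 7.3.
Rank 7 is 206 and rank 8 is 210.
Interpolate: 206 + 0.3·(210 − 206) = 206 + 0.3·4 = 207.2.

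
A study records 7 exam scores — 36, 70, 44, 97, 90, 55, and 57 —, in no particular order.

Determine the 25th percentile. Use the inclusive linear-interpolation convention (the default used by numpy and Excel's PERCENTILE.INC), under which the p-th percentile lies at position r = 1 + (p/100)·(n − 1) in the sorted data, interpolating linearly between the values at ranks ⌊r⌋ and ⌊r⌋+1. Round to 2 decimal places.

49.50

Sorted: 36, 44, 55, 57, 70, 90, 97.
n = 7.
r = 1 + (25/100)·(7 − 1) = 1 + 1.5 = 2.5.
Rank 2 is 44 and rank 3 is 55.
Interpolate: 44 + 0.5·(55 − 44) = 44 + 0.5·11 = 49.5.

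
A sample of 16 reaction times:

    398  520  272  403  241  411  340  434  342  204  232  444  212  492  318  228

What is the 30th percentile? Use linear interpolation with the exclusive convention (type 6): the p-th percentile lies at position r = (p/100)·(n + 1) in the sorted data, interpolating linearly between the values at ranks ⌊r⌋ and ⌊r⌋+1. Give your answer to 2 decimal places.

244.10

Sorted: 204, 212, 228, 232, 241, 272, 318, 340, 342, 398, 403, 411, 434, 444, 492, 520.
n = 16.
r = (30/100)·(16 + 1) = 5.1.
Rank 5 is 241 and rank 6 is 272.
Interpolate: 241 + 0.1·(272 − 241) = 241 + 0.1·31 = 244.1.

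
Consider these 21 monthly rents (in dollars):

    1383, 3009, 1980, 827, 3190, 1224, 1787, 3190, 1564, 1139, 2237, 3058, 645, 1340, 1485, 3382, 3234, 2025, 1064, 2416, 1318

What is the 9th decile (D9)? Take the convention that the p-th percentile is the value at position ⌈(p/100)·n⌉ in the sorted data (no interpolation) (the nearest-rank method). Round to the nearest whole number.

3190

Sorted: 645, 827, 1064, 1139, 1224, 1318, 1340, 1383, 1485, 1564, 1787, 1980, 2025, 2237, 2416, 3009, 3058, 3190, 3190, 3234, 3382.
n = 21.
Position = ⌈90/100 · 21⌉ = ⌈18.9⌉ = 19.
The value at rank 19 is 3190.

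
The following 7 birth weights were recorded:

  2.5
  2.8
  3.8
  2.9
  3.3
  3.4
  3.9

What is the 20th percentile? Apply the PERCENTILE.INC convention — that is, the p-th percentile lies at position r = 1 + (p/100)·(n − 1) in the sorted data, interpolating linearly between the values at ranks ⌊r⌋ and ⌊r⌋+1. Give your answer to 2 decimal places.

2.82

Sorted: 2.5, 2.8, 2.9, 3.3, 3.4, 3.8, 3.9.
n = 7.
r = 1 + (20/100)·(7 − 1) = 1 + 1.2 = 2.2.
Rank 2 is 2.8 and rank 3 is 2.9.
Interpolate: 2.8 + 0.2·(2.9 − 2.8) = 2.8 + 0.2·0.1 = 2.82.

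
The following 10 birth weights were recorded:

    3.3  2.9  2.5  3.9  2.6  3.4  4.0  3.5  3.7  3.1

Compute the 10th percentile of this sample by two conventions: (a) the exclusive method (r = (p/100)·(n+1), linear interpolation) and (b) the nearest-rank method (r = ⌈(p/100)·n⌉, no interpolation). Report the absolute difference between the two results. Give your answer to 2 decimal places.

0.01

Sorted: 2.5, 2.6, 2.9, 3.1, 3.3, 3.4, 3.5, 3.7, 3.9, 4.0.
n = 10.
(a) r = 1.1; between ranks 1 (2.5) and 2 (2.6): 2.51.
(b) the nearest-rank method: rank 1 → 2.5.
|2.51 − 2.5| = 0.01.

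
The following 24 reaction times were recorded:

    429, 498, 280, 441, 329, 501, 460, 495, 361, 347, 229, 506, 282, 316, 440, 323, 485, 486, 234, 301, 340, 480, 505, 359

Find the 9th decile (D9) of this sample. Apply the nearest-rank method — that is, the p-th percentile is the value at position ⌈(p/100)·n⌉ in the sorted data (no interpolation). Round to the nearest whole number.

Sorted: 229, 234, 280, 282, 301, 316, 323, 329, 340, 347, 359, 361, 429, 440, 441, 460, 480, 485, 486, 495, 498, 501, 505, 506.
n = 24.
Position = ⌈90/100 · 24⌉ = ⌈21.6⌉ = 22.
The value at rank 22 is 501.

501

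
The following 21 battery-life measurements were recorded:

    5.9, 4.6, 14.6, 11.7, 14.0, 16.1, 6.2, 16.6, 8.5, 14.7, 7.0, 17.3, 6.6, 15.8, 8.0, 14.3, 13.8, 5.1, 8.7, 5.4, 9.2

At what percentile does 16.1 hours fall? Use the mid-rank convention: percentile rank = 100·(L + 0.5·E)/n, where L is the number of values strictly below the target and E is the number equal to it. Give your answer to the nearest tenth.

88.1

Sorted: 4.6, 5.1, 5.4, 5.9, 6.2, 6.6, 7.0, 8.0, 8.5, 8.7, 9.2, 11.7, 13.8, 14.0, 14.3, 14.6, 14.7, 15.8, 16.1, 16.6, 17.3.
Count below 16.1: L = 18; count equal: E = 1; n = 21.
Percentile rank = 100·(18 + 0.5·1)/21 = 100·18.5/21 = 88.1.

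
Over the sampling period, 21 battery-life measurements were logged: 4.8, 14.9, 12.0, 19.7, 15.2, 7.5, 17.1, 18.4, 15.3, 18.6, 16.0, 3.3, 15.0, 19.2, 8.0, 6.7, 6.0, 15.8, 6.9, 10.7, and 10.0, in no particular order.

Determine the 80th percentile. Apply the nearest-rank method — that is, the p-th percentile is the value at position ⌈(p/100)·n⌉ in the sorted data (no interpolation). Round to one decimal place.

Sorted: 3.3, 4.8, 6.0, 6.7, 6.9, 7.5, 8.0, 10.0, 10.7, 12.0, 14.9, 15.0, 15.2, 15.3, 15.8, 16.0, 17.1, 18.4, 18.6, 19.2, 19.7.
n = 21.
Position = ⌈80/100 · 21⌉ = ⌈16.8⌉ = 17.
The value at rank 17 is 17.1.

17.1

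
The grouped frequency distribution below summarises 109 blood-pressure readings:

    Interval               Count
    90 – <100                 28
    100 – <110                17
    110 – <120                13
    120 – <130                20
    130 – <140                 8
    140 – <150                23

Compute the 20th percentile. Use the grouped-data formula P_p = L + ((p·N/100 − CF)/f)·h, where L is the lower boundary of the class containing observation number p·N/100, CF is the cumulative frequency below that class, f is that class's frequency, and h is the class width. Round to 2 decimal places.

N = 109; target position k = 20/100 · 109 = 21.8.
Cumulative frequencies: 28, 45, 58, 78, 86, 109.
Observation 21.8 falls in the class 90 – <100.
L = 90, CF = 0, f = 28, h = 10.
P20 = 90 + ((21.8 − 0)/28)·10 = 90 + 7.78571 = 97.7857.

97.79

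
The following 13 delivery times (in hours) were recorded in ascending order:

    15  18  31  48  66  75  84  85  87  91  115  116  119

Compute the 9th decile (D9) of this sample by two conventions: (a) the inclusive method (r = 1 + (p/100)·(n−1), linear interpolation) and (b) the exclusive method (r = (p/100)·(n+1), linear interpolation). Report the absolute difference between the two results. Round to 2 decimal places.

2.00

n = 13.
(a) r = 11.8; between ranks 11 (115) and 12 (116): 115.8.
(b) r = 12.6; between ranks 12 (116) and 13 (119): 117.8.
|115.8 − 117.8| = 2.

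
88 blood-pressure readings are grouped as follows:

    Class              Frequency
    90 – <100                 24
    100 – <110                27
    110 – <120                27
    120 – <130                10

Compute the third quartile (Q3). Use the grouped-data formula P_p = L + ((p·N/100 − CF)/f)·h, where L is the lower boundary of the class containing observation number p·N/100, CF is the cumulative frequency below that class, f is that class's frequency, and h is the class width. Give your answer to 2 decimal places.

115.56

N = 88; target position k = 75/100 · 88 = 66.
Cumulative frequencies: 24, 51, 78, 88.
Observation 66 falls in the class 110 – <120.
L = 110, CF = 51, f = 27, h = 10.
P75 = 110 + ((66 − 51)/27)·10 = 110 + 5.55556 = 115.556.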